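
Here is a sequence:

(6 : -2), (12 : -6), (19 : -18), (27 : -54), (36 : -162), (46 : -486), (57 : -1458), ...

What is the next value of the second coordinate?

-4374

Second coordinate: ×3 each step, so -2, -6, -18, -54, -162, -486, -1458 → -4374.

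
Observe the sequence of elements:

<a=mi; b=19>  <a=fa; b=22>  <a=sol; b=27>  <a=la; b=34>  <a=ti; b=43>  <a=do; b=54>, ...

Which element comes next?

<a=re; b=67>

A: runs through the solfège scale do→ti, so mi, fa, sol, la, ti, do → re.
B: differences are 3, 5, 7, … (increasing by 2 each time); 19, 22, 27, 34, 43, 54 → 67.
Putting it together: <a=re; b=67>.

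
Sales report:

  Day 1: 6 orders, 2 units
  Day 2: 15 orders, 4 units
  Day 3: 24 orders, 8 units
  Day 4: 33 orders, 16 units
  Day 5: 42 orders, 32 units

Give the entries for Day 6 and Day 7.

Orders: +9 each step; 6, 15, 24, 33, 42 → 51 → 60.
Units: 2, 4, 8, 16, 32 → 64 → 128 (×2 each step).
Putting the parts together: 51 orders, 64 units and then 60 orders, 128 units.

51 orders, 64 units; 60 orders, 128 units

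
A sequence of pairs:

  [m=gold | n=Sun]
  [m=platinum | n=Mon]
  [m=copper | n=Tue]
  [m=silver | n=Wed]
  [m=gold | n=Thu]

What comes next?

[m=platinum | n=Fri]

M: repeats gold → platinum → copper → silver, so gold, platinum, copper, silver, gold → platinum.
N: runs through the weekdays Mon→Sun; Sun, Mon, Tue, Wed, Thu → Fri.
So the next pair is [m=platinum | n=Fri].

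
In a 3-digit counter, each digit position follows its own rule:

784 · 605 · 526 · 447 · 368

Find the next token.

First digit: −1 each step, mod 10; 7, 6, 5, 4, 3 → 2.
For the second digit, +2 each step, mod 10: 8, 0, 2, 4, 6 → 8.
Third digit: +1 each step, mod 10; 4, 5, 6, 7, 8 → 9.
Putting it together: 289.

289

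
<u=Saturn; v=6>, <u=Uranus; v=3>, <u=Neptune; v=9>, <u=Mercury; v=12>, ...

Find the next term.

<u=Venus; v=21>

U goes Saturn, Uranus, Neptune, Mercury → Venus (runs through the planets Mercury→Neptune).
V: 6, 3, 9, 12 → 21 (each term is the sum of the two before it).
So the next term is <u=Venus; v=21>.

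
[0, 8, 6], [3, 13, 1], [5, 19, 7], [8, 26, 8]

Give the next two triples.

[10, 34, 15], [13, 43, 23]

For the first coordinate, alternating steps +3, +2, +3, +2, …: 0, 3, 5, 8 → 10 → 13.
Second coordinate: differences are 5, 6, 7, … (increasing by 1 each time), so 8, 13, 19, 26 → 34 → 43.
Third coordinate — each term is the sum of the two before it: 6, 1, 7, 8 → 15 → 23.
Putting the parts together: [10, 34, 15] and then [13, 43, 23].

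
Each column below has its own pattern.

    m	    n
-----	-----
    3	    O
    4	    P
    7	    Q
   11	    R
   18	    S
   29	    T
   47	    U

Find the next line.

76  V

Column m: each term is the sum of the two before it; 3, 4, 7, 11, 18, 29, 47 → 76.
Column n — letters move forward 1 place in the alphabet: O, P, Q, R, S, T, U → V.
So the next line is 76  V.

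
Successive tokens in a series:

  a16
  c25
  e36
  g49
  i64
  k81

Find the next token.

Letter: letters move forward 2 places in the alphabet, so a, c, e, g, i, k → m.
Second component: perfect squares: 4², 5², 6², …, so 16, 25, 36, 49, 64, 81 → 100.
So the next token is m100.

m100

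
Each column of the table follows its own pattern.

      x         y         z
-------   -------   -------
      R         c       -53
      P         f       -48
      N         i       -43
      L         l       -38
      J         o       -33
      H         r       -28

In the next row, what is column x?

Column x: R, P, N, L, J, H → F (letters move back 2 places in the alphabet).
Column y — letters move forward 3 places in the alphabet: c, f, i, l, o, r → u.
Column z: +5 each step, so -53, -48, -43, -38, -33, -28 → -23.

F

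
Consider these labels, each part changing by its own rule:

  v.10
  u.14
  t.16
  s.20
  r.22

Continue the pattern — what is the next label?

Letter goes v, u, t, s, r → q (letters move back 1 place in the alphabet).
Second component: 10, 14, 16, 20, 22 → 26 (alternating steps +4, +2, +4, +2, …).
Putting it together: q.26.

q.26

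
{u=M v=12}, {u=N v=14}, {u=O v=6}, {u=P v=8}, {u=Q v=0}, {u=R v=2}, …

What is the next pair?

U goes M, N, O, P, Q, R → S (letters move forward 1 place in the alphabet).
V: alternating steps +2, −8, +2, −8, …, so 12, 14, 6, 8, 0, 2 → -6.
So the next pair is {u=S v=-6}.

{u=S v=-6}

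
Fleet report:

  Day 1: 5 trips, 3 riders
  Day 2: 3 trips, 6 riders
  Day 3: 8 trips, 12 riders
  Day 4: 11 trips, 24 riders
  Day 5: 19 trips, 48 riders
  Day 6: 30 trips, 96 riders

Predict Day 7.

For the trips, each term is the sum of the two before it: 5, 3, 8, 11, 19, 30 → 49.
Riders — ×2 each step: 3, 6, 12, 24, 48, 96 → 192.
Combining the parts gives 49 trips, 192 riders.

49 trips, 192 riders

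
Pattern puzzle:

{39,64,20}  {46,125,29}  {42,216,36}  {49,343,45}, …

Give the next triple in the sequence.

First entry — alternating steps +7, −4, +7, −4, …: 39, 46, 42, 49 → 45.
Second entry: 64, 125, 216, 343 → 512 (perfect cubes: 4³, 5³, 6³, …).
Third entry: 20, 29, 36, 45 → 52 (alternating steps +9, +7, +9, +7, …).
Combining the parts gives {45,512,52}.

{45,512,52}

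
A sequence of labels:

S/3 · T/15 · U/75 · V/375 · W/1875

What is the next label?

X/9375

Letter: letters move forward 1 place in the alphabet, so S, T, U, V, W → X.
Second component goes 3, 15, 75, 375, 1875 → 9375 (×5 each step).
Putting it together: X/9375.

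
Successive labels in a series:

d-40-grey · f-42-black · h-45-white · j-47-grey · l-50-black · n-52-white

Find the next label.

p-55-grey

Letter: d, f, h, j, l, n → p (letters move forward 2 places in the alphabet).
Second component: alternating steps +2, +3, +2, +3, …, so 40, 42, 45, 47, 50, 52 → 55.
Shade: repeats grey → black → white, so grey, black, white, grey, black, white → grey.
Combining the parts gives p-55-grey.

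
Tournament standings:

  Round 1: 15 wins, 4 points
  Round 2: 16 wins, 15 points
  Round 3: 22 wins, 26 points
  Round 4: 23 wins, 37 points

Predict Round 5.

29 wins, 48 points

Wins: alternating steps +1, +6, +1, +6, …; 15, 16, 22, 23 → 29.
Points: +11 each step; 4, 15, 26, 37 → 48.
Putting it together: 29 wins, 48 points.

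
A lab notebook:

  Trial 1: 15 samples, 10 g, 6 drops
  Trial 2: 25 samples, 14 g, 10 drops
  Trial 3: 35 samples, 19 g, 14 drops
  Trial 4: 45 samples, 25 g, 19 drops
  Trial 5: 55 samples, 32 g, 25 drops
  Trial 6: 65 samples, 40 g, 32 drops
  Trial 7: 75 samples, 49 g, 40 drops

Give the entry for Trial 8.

85 samples, 59 g, 49 drops

Samples goes 15, 25, 35, 45, 55, 65, 75 → 85 (+10 each step).
G — differences are 4, 5, 6, … (increasing by 1 each time): 10, 14, 19, 25, 32, 40, 49 → 59.
For the drops, always the previous value of the g: 6, 10, 14, 19, 25, 32, 40 → 49.
So the next record is 85 samples, 59 g, 49 drops.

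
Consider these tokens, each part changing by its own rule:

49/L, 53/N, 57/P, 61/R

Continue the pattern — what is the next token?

For the first component, +4 each step: 49, 53, 57, 61 → 65.
Letter: letters move forward 2 places in the alphabet, so L, N, P, R → T.
So the next token is 65/T.

65/T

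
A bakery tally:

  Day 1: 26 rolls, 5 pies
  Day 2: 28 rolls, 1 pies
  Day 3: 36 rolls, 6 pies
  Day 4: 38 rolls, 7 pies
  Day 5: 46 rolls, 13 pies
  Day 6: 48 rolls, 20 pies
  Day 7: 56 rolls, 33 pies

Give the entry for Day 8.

58 rolls, 53 pies

Rolls — alternating steps +2, +8, +2, +8, …: 26, 28, 36, 38, 46, 48, 56 → 58.
Pies: each term is the sum of the two before it; 5, 1, 6, 7, 13, 20, 33 → 53.
Putting it together: 58 rolls, 53 pies.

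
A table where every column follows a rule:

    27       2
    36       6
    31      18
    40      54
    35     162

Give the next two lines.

First component: 27, 36, 31, 40, 35 → 44 → 39 (alternating steps +9, −5, +9, −5, …).
Second component: 2, 6, 18, 54, 162 → 486 → 1458 (×3 each step).
So the next two lines are 44  486 and 39  1458.

44  486; 39  1458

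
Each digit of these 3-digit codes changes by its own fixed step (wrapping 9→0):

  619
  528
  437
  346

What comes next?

255

First digit: −1 each step, mod 10, so 6, 5, 4, 3 → 2.
Second digit: 1, 2, 3, 4 → 5 (+1 each step, mod 10).
Third digit: 9, 8, 7, 6 → 5 (−1 each step, mod 10).
Putting it together: 255.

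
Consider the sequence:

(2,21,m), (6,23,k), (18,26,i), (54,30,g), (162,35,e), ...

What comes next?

First value: ×3 each step, so 2, 6, 18, 54, 162 → 486.
Second value goes 21, 23, 26, 30, 35 → 41 (differences are 2, 3, 4, … (increasing by 1 each time)).
Letter: letters move back 2 places in the alphabet; m, k, i, g, e → c.
Putting it together: (486,41,c).

(486,41,c)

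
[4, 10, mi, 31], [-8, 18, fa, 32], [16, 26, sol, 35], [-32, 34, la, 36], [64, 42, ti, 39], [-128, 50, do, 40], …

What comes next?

[256, 58, re, 43]

First value: 4, -8, 16, -32, 64, -128 → 256 (×(-2) each step).
Second value: +8 each step; 10, 18, 26, 34, 42, 50 → 58.
Note: runs through the solfège scale do→ti; mi, fa, sol, la, ti, do → re.
Fourth value: alternating steps +1, +3, +1, +3, …, so 31, 32, 35, 36, 39, 40 → 43.
So the next term is [256, 58, re, 43].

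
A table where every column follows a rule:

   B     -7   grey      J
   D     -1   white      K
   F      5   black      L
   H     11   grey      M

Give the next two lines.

J  17  white  N; L  23  black  O

First letter goes B, D, F, H → J → L (letters move forward 2 places in the alphabet).
For the second component, +6 each step: -7, -1, 5, 11 → 17 → 23.
Shade: grey, white, black, grey → white → black (repeats grey → white → black).
Second letter: J, K, L, M → N → O (letters move forward 1 place in the alphabet).
Putting the parts together: J  17  white  N and then L  23  black  O.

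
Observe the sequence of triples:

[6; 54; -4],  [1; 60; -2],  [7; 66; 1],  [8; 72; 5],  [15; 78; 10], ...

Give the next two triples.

[23; 84; 16], [38; 90; 23]

First component: each term is the sum of the two before it; 6, 1, 7, 8, 15 → 23 → 38.
Second component: 54, 60, 66, 72, 78 → 84 → 90 (+6 each step).
Third component — differences are 2, 3, 4, … (increasing by 1 each time): -4, -2, 1, 5, 10 → 16 → 23.
Putting the parts together: [23; 84; 16] and then [38; 90; 23].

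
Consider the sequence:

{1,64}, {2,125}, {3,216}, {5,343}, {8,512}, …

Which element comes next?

{13,729}

First value: 1, 2, 3, 5, 8 → 13 (each term is the sum of the two before it).
Second value: 64, 125, 216, 343, 512 → 729 (perfect cubes: 4³, 5³, 6³, …).
Putting it together: {13,729}.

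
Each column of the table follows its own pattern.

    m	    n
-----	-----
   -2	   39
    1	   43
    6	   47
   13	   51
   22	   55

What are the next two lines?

33  59; 46  63

Column m: differences are 3, 5, 7, … (increasing by 2 each time), so -2, 1, 6, 13, 22 → 33 → 46.
Column n goes 39, 43, 47, 51, 55 → 59 → 63 (+4 each step).
Putting the parts together: 33  59 and then 46  63.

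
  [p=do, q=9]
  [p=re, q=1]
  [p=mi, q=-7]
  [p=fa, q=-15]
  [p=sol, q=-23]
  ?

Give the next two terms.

For the p, runs through the solfège scale do→ti: do, re, mi, fa, sol → la → ti.
Q: −8 each step; 9, 1, -7, -15, -23 → -31 → -39.
So the next two terms are [p=la, q=-31] and [p=ti, q=-39].

[p=la, q=-31], [p=ti, q=-39]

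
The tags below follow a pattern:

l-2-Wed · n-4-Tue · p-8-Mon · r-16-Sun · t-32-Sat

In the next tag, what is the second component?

64

Letter — letters move forward 2 places in the alphabet: l, n, p, r, t → v.
Second component — ×2 each step: 2, 4, 8, 16, 32 → 64.
Day — runs backward through the weekdays Mon→Sun: Wed, Tue, Mon, Sun, Sat → Fri.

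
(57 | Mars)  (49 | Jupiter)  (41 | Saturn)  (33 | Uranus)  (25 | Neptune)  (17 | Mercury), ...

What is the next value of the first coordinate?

9

First coordinate goes 57, 49, 41, 33, 25, 17 → 9 (−8 each step).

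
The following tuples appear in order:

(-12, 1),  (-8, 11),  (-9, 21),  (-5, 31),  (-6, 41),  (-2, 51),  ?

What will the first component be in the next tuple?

For the first component, alternating steps +4, −1, +4, −1, …: -12, -8, -9, -5, -6, -2 → -3.

-3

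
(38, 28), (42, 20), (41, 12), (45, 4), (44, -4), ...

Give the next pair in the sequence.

(48, -12)

First part: 38, 42, 41, 45, 44 → 48 (alternating steps +4, −1, +4, −1, …).
Second part — −8 each step: 28, 20, 12, 4, -4 → -12.
So the next pair is (48, -12).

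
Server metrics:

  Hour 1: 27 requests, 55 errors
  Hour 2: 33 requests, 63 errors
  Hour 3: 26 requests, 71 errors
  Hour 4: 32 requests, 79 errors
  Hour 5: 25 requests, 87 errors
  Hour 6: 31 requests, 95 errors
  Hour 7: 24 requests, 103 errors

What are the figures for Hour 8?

Requests: alternating steps +6, −7, +6, −7, …, so 27, 33, 26, 32, 25, 31, 24 → 30.
Errors goes 55, 63, 71, 79, 87, 95, 103 → 111 (+8 each step).
Combining the parts gives 30 requests, 111 errors.

30 requests, 111 errors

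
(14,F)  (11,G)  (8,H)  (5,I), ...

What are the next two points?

First entry: 14, 11, 8, 5 → 2 → -1 (−3 each step).
Letter goes F, G, H, I → J → K (letters move forward 1 place in the alphabet).
So the next two points are (2,J) and (-1,K).

(2,J), (-1,K)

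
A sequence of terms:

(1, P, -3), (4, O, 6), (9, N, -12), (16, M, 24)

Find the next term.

First entry: perfect squares: 1², 2², 3², …; 1, 4, 9, 16 → 25.
For the letter, letters move back 1 place in the alphabet: P, O, N, M → L.
Third entry: ×(-2) each step; -3, 6, -12, 24 → -48.
So the next term is (25, L, -48).

(25, L, -48)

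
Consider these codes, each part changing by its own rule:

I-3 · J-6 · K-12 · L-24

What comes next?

Letter: letters move forward 1 place in the alphabet; I, J, K, L → M.
Second component: 3, 6, 12, 24 → 48 (×2 each step).
So the next code is M-48.

M-48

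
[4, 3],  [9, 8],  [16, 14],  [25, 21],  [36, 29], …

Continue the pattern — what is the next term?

[49, 38]

First value: 4, 9, 16, 25, 36 → 49 (perfect squares: 2², 3², 4², …).
Second value goes 3, 8, 14, 21, 29 → 38 (differences are 5, 6, 7, … (increasing by 1 each time)).
Putting it together: [49, 38].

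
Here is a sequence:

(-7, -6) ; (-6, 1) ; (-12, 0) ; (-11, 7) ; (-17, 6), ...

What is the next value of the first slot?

-16

First slot: alternating steps +1, −6, +1, −6, …, so -7, -6, -12, -11, -17 → -16.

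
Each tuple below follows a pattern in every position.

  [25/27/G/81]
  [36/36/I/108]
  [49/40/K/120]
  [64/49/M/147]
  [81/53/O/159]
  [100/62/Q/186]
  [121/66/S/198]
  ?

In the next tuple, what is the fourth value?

First value: perfect squares: 5², 6², 7², …, so 25, 36, 49, 64, 81, 100, 121 → 144.
Second value: alternating steps +9, +4, +9, +4, …, so 27, 36, 40, 49, 53, 62, 66 → 75.
Letter: letters move forward 2 places in the alphabet, so G, I, K, M, O, Q, S → U.
Fourth value: 81, 108, 120, 147, 159, 186, 198 → 225 (always 3 × the second value).

225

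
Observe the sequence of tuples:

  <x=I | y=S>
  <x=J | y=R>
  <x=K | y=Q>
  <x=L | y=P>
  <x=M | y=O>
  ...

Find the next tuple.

X: I, J, K, L, M → N (letters move forward 1 place in the alphabet).
Y: S, R, Q, P, O → N (letters move back 1 place in the alphabet).
So the next tuple is <x=N | y=N>.

<x=N | y=N>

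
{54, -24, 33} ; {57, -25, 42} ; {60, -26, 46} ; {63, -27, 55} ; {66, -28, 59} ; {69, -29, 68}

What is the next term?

{72, -30, 72}

For the first coordinate, +3 each step: 54, 57, 60, 63, 66, 69 → 72.
Second coordinate: −1 each step; -24, -25, -26, -27, -28, -29 → -30.
Third coordinate goes 33, 42, 46, 55, 59, 68 → 72 (alternating steps +9, +4, +9, +4, …).
Combining the parts gives {72, -30, 72}.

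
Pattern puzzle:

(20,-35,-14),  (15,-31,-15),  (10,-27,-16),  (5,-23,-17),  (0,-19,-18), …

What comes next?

First entry goes 20, 15, 10, 5, 0 → -5 (−5 each step).
Second entry — +4 each step: -35, -31, -27, -23, -19 → -15.
Third entry: −1 each step, so -14, -15, -16, -17, -18 → -19.
So the next tuple is (-5,-15,-19).

(-5,-15,-19)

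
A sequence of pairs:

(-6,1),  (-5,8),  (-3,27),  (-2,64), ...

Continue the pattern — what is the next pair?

First coordinate: -6, -5, -3, -2 → 0 (alternating steps +1, +2, +1, +2, …).
Second coordinate goes 1, 8, 27, 64 → 125 (perfect cubes: 1³, 2³, 3³, …).
Putting it together: (0,125).

(0,125)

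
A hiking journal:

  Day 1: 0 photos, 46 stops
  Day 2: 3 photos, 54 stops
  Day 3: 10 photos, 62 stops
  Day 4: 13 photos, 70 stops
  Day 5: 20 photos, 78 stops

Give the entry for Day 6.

23 photos, 86 stops

Photos: alternating steps +3, +7, +3, +7, …, so 0, 3, 10, 13, 20 → 23.
Stops: +8 each step; 46, 54, 62, 70, 78 → 86.
Putting it together: 23 photos, 86 stops.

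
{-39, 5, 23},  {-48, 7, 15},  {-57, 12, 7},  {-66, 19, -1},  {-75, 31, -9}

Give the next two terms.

{-84, 50, -17}, {-93, 81, -25}

First component: −9 each step, so -39, -48, -57, -66, -75 → -84 → -93.
Second component: 5, 7, 12, 19, 31 → 50 → 81 (each term is the sum of the two before it).
Third component — −8 each step: 23, 15, 7, -1, -9 → -17 → -25.
Putting the parts together: {-84, 50, -17} and then {-93, 81, -25}.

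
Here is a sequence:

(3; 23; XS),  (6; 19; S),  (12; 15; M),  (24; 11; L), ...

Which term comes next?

(48; 7; XL)

First entry: 3, 6, 12, 24 → 48 (×2 each step).
Second entry: 23, 19, 15, 11 → 7 (−4 each step).
Size goes XS, S, M, L → XL (runs through clothing sizes XS→XL).
Putting it together: (48; 7; XL).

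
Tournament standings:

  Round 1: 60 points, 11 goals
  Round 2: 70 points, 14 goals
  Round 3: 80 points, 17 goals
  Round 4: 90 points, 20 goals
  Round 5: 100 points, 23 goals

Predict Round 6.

Points — +10 each step: 60, 70, 80, 90, 100 → 110.
Goals: +3 each step; 11, 14, 17, 20, 23 → 26.
Putting it together: 110 points, 26 goals.

110 points, 26 goals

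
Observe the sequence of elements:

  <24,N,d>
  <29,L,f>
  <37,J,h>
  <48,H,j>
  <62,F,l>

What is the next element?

For the first slot, differences are 5, 8, 11, … (increasing by 3 each time): 24, 29, 37, 48, 62 → 79.
First letter: letters move back 2 places in the alphabet, so N, L, J, H, F → D.
Second letter: letters move forward 2 places in the alphabet, so d, f, h, j, l → n.
So the next element is <79,D,n>.

<79,D,n>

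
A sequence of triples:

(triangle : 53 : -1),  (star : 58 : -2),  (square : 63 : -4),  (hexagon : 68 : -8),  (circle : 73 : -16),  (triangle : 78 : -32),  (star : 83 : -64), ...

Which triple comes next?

(square : 88 : -128)

Shape goes triangle, star, square, hexagon, circle, triangle, star → square (repeats triangle → star → square → hexagon → circle).
Second value — +5 each step: 53, 58, 63, 68, 73, 78, 83 → 88.
Third value: ×2 each step, so -1, -2, -4, -8, -16, -32, -64 → -128.
So the next triple is (square : 88 : -128).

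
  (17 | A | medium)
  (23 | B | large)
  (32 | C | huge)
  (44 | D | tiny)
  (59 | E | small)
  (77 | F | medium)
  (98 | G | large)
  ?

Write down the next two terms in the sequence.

First value goes 17, 23, 32, 44, 59, 77, 98 → 122 → 149 (differences are 6, 9, 12, … (increasing by 3 each time)).
Letter goes A, B, C, D, E, F, G → H → I (letters move forward 1 place in the alphabet).
Size — repeats medium → large → huge → tiny → small: medium, large, huge, tiny, small, medium, large → huge → tiny.
Putting the parts together: (122 | H | huge) and then (149 | I | tiny).

(122 | H | huge), (149 | I | tiny)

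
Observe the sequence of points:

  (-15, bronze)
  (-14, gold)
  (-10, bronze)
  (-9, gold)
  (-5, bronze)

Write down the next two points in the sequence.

First entry — alternating steps +1, +4, +1, +4, …: -15, -14, -10, -9, -5 → -4 → 0.
Rank: bronze, gold, bronze, gold, bronze → gold → bronze (alternates bronze ↔ gold).
So the next two points are (-4, gold) and (0, bronze).

(-4, gold), (0, bronze)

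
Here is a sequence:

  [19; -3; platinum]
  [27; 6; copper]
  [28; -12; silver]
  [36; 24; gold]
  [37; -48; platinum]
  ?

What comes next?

[45; 96; copper]

First value: alternating steps +8, +1, +8, +1, …, so 19, 27, 28, 36, 37 → 45.
Second value: -3, 6, -12, 24, -48 → 96 (×(-2) each step).
Metal — repeats platinum → copper → silver → gold: platinum, copper, silver, gold, platinum → copper.
Combining the parts gives [45; 96; copper].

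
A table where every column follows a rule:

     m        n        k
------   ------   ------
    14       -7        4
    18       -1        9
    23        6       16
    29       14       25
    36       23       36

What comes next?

44  33  49

Column m: differences are 4, 5, 6, … (increasing by 1 each time), so 14, 18, 23, 29, 36 → 44.
Column n goes -7, -1, 6, 14, 23 → 33 (differences are 6, 7, 8, … (increasing by 1 each time)).
Column k goes 4, 9, 16, 25, 36 → 49 (perfect squares: 2², 3², 4², …).
Putting it together: 44  33  49.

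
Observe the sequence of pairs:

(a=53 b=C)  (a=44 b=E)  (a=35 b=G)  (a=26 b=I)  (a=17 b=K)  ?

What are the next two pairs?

A goes 53, 44, 35, 26, 17 → 8 → -1 (−9 each step).
B: letters move forward 2 places in the alphabet; C, E, G, I, K → M → O.
So the next two pairs are (a=8 b=M) and (a=-1 b=O).

(a=8 b=M), (a=-1 b=O)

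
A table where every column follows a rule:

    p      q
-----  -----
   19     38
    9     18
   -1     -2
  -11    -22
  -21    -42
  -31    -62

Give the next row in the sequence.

-41  -82

Column p goes 19, 9, -1, -11, -21, -31 → -41 (−10 each step).
Column q: always 2 × the column p; 38, 18, -2, -22, -42, -62 → -82.
Combining the parts gives -41  -82.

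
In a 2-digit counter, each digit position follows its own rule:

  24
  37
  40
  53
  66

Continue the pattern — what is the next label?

79

First digit: +1 each step, mod 10, so 2, 3, 4, 5, 6 → 7.
Second digit goes 4, 7, 0, 3, 6 → 9 (+3 each step, mod 10).
Combining the parts gives 79.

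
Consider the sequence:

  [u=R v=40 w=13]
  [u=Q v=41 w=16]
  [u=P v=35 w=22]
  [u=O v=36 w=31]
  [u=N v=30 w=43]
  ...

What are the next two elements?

[u=M v=31 w=58], [u=L v=25 w=76]

U: R, Q, P, O, N → M → L (letters move back 1 place in the alphabet).
V: 40, 41, 35, 36, 30 → 31 → 25 (alternating steps +1, −6, +1, −6, …).
W: differences are 3, 6, 9, … (increasing by 3 each time), so 13, 16, 22, 31, 43 → 58 → 76.
Putting the parts together: [u=M v=31 w=58] and then [u=L v=25 w=76].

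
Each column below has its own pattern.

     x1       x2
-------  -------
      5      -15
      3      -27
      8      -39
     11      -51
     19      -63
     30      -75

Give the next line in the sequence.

Column x1: each term is the sum of the two before it; 5, 3, 8, 11, 19, 30 → 49.
Column x2: −12 each step, so -15, -27, -39, -51, -63, -75 → -87.
Combining the parts gives 49  -87.

49  -87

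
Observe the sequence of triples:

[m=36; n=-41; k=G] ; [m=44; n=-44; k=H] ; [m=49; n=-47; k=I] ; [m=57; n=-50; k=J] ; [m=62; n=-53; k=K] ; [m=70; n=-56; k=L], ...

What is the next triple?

[m=75; n=-59; k=M]

For the m, alternating steps +8, +5, +8, +5, …: 36, 44, 49, 57, 62, 70 → 75.
N: −3 each step; -41, -44, -47, -50, -53, -56 → -59.
K goes G, H, I, J, K, L → M (letters move forward 1 place in the alphabet).
So the next triple is [m=75; n=-59; k=M].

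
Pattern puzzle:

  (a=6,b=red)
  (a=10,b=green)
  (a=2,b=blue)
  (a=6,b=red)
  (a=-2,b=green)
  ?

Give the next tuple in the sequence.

(a=2,b=blue)

A goes 6, 10, 2, 6, -2 → 2 (alternating steps +4, −8, +4, −8, …).
B: repeats red → green → blue; red, green, blue, red, green → blue.
So the next tuple is (a=2,b=blue).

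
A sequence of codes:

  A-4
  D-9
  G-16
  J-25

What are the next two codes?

Letter: letters move forward 3 places in the alphabet, so A, D, G, J → M → P.
Second component: perfect squares: 2², 3², 4², …, so 4, 9, 16, 25 → 36 → 49.
Putting the parts together: M-36 and then P-49.

M-36 then P-49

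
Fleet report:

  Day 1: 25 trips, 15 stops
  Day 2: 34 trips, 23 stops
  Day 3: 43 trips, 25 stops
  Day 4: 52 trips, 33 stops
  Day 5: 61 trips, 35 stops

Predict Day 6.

Trips: +9 each step; 25, 34, 43, 52, 61 → 70.
Stops goes 15, 23, 25, 33, 35 → 43 (alternating steps +8, +2, +8, +2, …).
Putting it together: 70 trips, 43 stops.

70 trips, 43 stops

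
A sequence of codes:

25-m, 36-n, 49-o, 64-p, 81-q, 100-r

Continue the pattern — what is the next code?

121-s

First component: 25, 36, 49, 64, 81, 100 → 121 (perfect squares: 5², 6², 7², …).
For the letter, letters move forward 1 place in the alphabet: m, n, o, p, q, r → s.
Putting it together: 121-s.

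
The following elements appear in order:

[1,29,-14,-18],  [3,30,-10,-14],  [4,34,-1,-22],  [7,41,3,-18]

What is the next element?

[11,51,12,-26]

First value — each term is the sum of the two before it: 1, 3, 4, 7 → 11.
Second value: differences are 1, 4, 7, … (increasing by 3 each time), so 29, 30, 34, 41 → 51.
Third value: -14, -10, -1, 3 → 12 (alternating steps +4, +9, +4, +9, …).
Fourth value: alternating steps +4, −8, +4, −8, …, so -18, -14, -22, -18 → -26.
Combining the parts gives [11,51,12,-26].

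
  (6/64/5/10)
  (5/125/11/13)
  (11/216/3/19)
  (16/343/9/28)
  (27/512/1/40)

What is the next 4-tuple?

First entry goes 6, 5, 11, 16, 27 → 43 (each term is the sum of the two before it).
Second entry: perfect cubes: 4³, 5³, 6³, …; 64, 125, 216, 343, 512 → 729.
Third entry: alternating steps +6, −8, +6, −8, …; 5, 11, 3, 9, 1 → 7.
Fourth entry: differences are 3, 6, 9, … (increasing by 3 each time); 10, 13, 19, 28, 40 → 55.
Combining the parts gives (43/729/7/55).

(43/729/7/55)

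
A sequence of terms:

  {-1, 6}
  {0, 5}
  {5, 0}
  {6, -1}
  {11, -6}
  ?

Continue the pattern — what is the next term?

First part — alternating steps +1, +5, +1, +5, …: -1, 0, 5, 6, 11 → 12.
Second part goes 6, 5, 0, -1, -6 → -7 (together with the first part always sums to 5).
Putting it together: {12, -7}.

{12, -7}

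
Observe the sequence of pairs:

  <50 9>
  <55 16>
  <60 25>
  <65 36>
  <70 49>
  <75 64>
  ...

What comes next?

<80 81>

For the first coordinate, +5 each step: 50, 55, 60, 65, 70, 75 → 80.
Second coordinate: perfect squares: 3², 4², 5², …; 9, 16, 25, 36, 49, 64 → 81.
Putting it together: <80 81>.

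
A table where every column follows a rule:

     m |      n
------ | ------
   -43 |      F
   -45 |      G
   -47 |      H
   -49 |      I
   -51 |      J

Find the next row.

-53  K

Column m: -43, -45, -47, -49, -51 → -53 (−2 each step).
Column n: letters move forward 1 place in the alphabet, so F, G, H, I, J → K.
So the next row is -53  K.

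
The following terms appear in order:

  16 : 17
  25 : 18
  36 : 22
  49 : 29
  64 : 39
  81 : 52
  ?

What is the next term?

100 : 68

First component goes 16, 25, 36, 49, 64, 81 → 100 (perfect squares: 4², 5², 6², …).
Second component — differences are 1, 4, 7, … (increasing by 3 each time): 17, 18, 22, 29, 39, 52 → 68.
Combining the parts gives 100 : 68.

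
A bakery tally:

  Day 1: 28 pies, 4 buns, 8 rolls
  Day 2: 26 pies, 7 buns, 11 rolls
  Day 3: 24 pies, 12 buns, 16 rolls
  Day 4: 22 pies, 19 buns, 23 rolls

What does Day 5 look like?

20 pies, 28 buns, 32 rolls

Pies: −2 each step, so 28, 26, 24, 22 → 20.
Buns: 4, 7, 12, 19 → 28 (differences are 3, 5, 7, … (increasing by 2 each time)).
Rolls: differences are 3, 5, 7, … (increasing by 2 each time); 8, 11, 16, 23 → 32.
So the next record is 20 pies, 28 buns, 32 rolls.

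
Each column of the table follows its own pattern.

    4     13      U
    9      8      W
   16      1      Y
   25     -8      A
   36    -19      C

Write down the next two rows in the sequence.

For the first component, perfect squares: 2², 3², 4², …: 4, 9, 16, 25, 36 → 49 → 64.
Second component goes 13, 8, 1, -8, -19 → -32 → -47 (together with the first component always sums to 17).
Letter goes U, W, Y, A, C → E → G (letters move forward 2 places in the alphabet, wrapping Z→A).
So the next two rows are 49  -32  E and 64  -47  G.

49  -32  E; 64  -47  G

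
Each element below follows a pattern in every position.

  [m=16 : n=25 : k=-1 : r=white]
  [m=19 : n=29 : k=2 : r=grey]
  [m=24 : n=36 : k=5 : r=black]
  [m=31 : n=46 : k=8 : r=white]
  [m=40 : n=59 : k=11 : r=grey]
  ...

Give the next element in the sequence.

M: differences are 3, 5, 7, … (increasing by 2 each time); 16, 19, 24, 31, 40 → 51.
For the n, differences are 4, 7, 10, … (increasing by 3 each time): 25, 29, 36, 46, 59 → 75.
K: +3 each step, so -1, 2, 5, 8, 11 → 14.
R: repeats white → grey → black, so white, grey, black, white, grey → black.
So the next element is [m=51 : n=75 : k=14 : r=black].

[m=51 : n=75 : k=14 : r=black]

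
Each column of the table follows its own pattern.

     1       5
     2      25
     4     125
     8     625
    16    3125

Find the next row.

First component: ×2 each step, so 1, 2, 4, 8, 16 → 32.
Second component: 5, 25, 125, 625, 3125 → 15625 (×5 each step).
Putting it together: 32  15625.

32  15625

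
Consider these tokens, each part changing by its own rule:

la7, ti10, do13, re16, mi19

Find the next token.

fa22

Note — runs through the solfège scale do→ti: la, ti, do, re, mi → fa.
For the second component, +3 each step: 7, 10, 13, 16, 19 → 22.
Combining the parts gives fa22.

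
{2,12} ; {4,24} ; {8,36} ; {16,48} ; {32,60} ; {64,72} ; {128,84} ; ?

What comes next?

{256,96}

First slot: ×2 each step; 2, 4, 8, 16, 32, 64, 128 → 256.
Second slot: 12, 24, 36, 48, 60, 72, 84 → 96 (+12 each step).
Putting it together: {256,96}.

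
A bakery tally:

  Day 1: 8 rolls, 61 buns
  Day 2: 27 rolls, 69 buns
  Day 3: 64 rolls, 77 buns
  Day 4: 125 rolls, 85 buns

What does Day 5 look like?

Rolls: 8, 27, 64, 125 → 216 (perfect cubes: 2³, 3³, 4³, …).
Buns: 61, 69, 77, 85 → 93 (+8 each step).
So the next line is 216 rolls, 93 buns.

216 rolls, 93 buns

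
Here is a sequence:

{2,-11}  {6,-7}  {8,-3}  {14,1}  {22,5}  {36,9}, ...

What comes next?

{58,13}

First coordinate: 2, 6, 8, 14, 22, 36 → 58 (each term is the sum of the two before it).
Second coordinate goes -11, -7, -3, 1, 5, 9 → 13 (+4 each step).
So the next pair is {58,13}.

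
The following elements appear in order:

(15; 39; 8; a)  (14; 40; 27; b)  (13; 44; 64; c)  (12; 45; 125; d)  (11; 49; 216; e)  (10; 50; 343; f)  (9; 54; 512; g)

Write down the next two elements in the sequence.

(8; 55; 729; h), (7; 59; 1000; i)

For the first coordinate, −1 each step: 15, 14, 13, 12, 11, 10, 9 → 8 → 7.
Second coordinate — alternating steps +1, +4, +1, +4, …: 39, 40, 44, 45, 49, 50, 54 → 55 → 59.
Third coordinate — perfect cubes: 2³, 3³, 4³, …: 8, 27, 64, 125, 216, 343, 512 → 729 → 1000.
Letter goes a, b, c, d, e, f, g → h → i (letters move forward 1 place in the alphabet).
Putting the parts together: (8; 55; 729; h) and then (7; 59; 1000; i).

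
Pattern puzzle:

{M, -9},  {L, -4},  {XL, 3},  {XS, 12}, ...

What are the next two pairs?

{S, 23}, {M, 36}

Size: runs through clothing sizes XS→XL, so M, L, XL, XS → S → M.
Second value goes -9, -4, 3, 12 → 23 → 36 (differences are 5, 7, 9, … (increasing by 2 each time)).
So the next two pairs are {S, 23} and {M, 36}.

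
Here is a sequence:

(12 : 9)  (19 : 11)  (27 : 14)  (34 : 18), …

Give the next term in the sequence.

First entry: alternating steps +7, +8, +7, +8, …, so 12, 19, 27, 34 → 42.
For the second entry, differences are 2, 3, 4, … (increasing by 1 each time): 9, 11, 14, 18 → 23.
Combining the parts gives (42 : 23).

(42 : 23)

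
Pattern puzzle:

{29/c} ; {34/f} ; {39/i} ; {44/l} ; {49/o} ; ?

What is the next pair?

First slot — +5 each step: 29, 34, 39, 44, 49 → 54.
Letter: letters move forward 3 places in the alphabet; c, f, i, l, o → r.
Putting it together: {54/r}.

{54/r}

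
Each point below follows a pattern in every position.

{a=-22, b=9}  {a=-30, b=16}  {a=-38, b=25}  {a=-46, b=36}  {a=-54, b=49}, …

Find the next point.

A: −8 each step, so -22, -30, -38, -46, -54 → -62.
B goes 9, 16, 25, 36, 49 → 64 (perfect squares: 3², 4², 5², …).
Putting it together: {a=-62, b=64}.

{a=-62, b=64}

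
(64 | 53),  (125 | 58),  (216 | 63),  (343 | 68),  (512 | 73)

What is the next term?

(729 | 78)

First component: perfect cubes: 4³, 5³, 6³, …; 64, 125, 216, 343, 512 → 729.
For the second component, +5 each step: 53, 58, 63, 68, 73 → 78.
Putting it together: (729 | 78).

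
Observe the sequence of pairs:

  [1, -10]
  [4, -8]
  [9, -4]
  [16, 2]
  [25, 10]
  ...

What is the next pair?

First entry: perfect squares: 1², 2², 3², …, so 1, 4, 9, 16, 25 → 36.
For the second entry, differences are 2, 4, 6, … (increasing by 2 each time): -10, -8, -4, 2, 10 → 20.
Combining the parts gives [36, 20].

[36, 20]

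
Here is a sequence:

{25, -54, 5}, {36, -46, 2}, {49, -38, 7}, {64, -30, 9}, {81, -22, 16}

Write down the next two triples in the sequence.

{100, -14, 25}, {121, -6, 41}

First coordinate: perfect squares: 5², 6², 7², …; 25, 36, 49, 64, 81 → 100 → 121.
Second coordinate: +8 each step; -54, -46, -38, -30, -22 → -14 → -6.
Third coordinate: each term is the sum of the two before it; 5, 2, 7, 9, 16 → 25 → 41.
Putting the parts together: {100, -14, 25} and then {121, -6, 41}.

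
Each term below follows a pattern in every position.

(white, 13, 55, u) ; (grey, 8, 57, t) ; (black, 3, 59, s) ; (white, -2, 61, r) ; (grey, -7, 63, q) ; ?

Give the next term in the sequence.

(black, -12, 65, p)

Shade: white, grey, black, white, grey → black (repeats white → grey → black).
Second value goes 13, 8, 3, -2, -7 → -12 (−5 each step).
Third value: 55, 57, 59, 61, 63 → 65 (+2 each step).
Letter: letters move back 1 place in the alphabet, so u, t, s, r, q → p.
Combining the parts gives (black, -12, 65, p).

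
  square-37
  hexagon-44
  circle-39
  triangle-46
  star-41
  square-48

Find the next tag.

Shape goes square, hexagon, circle, triangle, star, square → hexagon (repeats square → hexagon → circle → triangle → star).
Second component: alternating steps +7, −5, +7, −5, …, so 37, 44, 39, 46, 41, 48 → 43.
Putting it together: hexagon-43.

hexagon-43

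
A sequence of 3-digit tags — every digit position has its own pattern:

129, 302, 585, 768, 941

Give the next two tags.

124, 307

First digit: +2 each step, mod 10, so 1, 3, 5, 7, 9 → 1 → 3.
Second digit: −2 each step, mod 10, so 2, 0, 8, 6, 4 → 2 → 0.
Third digit — +3 each step, mod 10: 9, 2, 5, 8, 1 → 4 → 7.
So the next two tags are 124 and 307.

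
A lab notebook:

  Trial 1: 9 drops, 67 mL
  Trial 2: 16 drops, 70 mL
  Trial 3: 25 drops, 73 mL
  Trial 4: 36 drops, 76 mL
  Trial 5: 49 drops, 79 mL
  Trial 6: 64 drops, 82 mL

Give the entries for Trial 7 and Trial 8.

81 drops, 85 mL; 100 drops, 88 mL

Drops: perfect squares: 3², 4², 5², …, so 9, 16, 25, 36, 49, 64 → 81 → 100.
For the mL, +3 each step: 67, 70, 73, 76, 79, 82 → 85 → 88.
So the next two rows are 81 drops, 85 mL and 100 drops, 88 mL.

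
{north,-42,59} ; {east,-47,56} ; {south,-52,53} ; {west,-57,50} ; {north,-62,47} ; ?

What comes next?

{east,-67,44}

Direction: repeats north → east → south → west, so north, east, south, west, north → east.
Second part — −5 each step: -42, -47, -52, -57, -62 → -67.
Third part: 59, 56, 53, 50, 47 → 44 (−3 each step).
Putting it together: {east,-67,44}.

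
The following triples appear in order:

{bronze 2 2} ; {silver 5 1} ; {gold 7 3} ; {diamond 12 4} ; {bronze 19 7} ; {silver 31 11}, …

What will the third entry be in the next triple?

18

Third entry: each term is the sum of the two before it, so 2, 1, 3, 4, 7, 11 → 18.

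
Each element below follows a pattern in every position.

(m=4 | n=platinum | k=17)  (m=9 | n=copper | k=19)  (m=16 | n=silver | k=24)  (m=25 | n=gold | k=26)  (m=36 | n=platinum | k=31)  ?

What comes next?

M — differences are 5, 7, 9, … (increasing by 2 each time): 4, 9, 16, 25, 36 → 49.
N: repeats platinum → copper → silver → gold, so platinum, copper, silver, gold, platinum → copper.
K: 17, 19, 24, 26, 31 → 33 (alternating steps +2, +5, +2, +5, …).
Combining the parts gives (m=49 | n=copper | k=33).

(m=49 | n=copper | k=33)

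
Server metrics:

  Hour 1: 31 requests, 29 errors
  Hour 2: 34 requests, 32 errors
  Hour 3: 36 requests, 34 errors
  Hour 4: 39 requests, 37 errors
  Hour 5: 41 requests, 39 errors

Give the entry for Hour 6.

44 requests, 42 errors

Requests: alternating steps +3, +2, +3, +2, …, so 31, 34, 36, 39, 41 → 44.
Errors: always 2 less than the requests, so 29, 32, 34, 37, 39 → 42.
So the next record is 44 requests, 42 errors.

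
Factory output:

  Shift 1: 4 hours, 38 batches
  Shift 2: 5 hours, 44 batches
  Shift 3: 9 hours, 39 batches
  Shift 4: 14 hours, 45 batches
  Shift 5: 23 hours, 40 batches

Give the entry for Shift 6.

37 hours, 46 batches

Hours goes 4, 5, 9, 14, 23 → 37 (each term is the sum of the two before it).
Batches: 38, 44, 39, 45, 40 → 46 (alternating steps +6, −5, +6, −5, …).
Combining the parts gives 37 hours, 46 batches.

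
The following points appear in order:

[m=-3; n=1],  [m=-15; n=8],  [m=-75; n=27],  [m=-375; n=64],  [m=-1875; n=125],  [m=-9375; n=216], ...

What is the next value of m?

For the m, ×5 each step: -3, -15, -75, -375, -1875, -9375 → -46875.
N — perfect cubes: 1³, 2³, 3³, …: 1, 8, 27, 64, 125, 216 → 343.

-46875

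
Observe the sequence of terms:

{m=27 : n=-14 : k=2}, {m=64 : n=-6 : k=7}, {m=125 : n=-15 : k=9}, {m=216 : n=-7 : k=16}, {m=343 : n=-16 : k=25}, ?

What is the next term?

{m=512 : n=-8 : k=41}

M: perfect cubes: 3³, 4³, 5³, …, so 27, 64, 125, 216, 343 → 512.
N: alternating steps +8, −9, +8, −9, …, so -14, -6, -15, -7, -16 → -8.
K: each term is the sum of the two before it; 2, 7, 9, 16, 25 → 41.
So the next term is {m=512 : n=-8 : k=41}.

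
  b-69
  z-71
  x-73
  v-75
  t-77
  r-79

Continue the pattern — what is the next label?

Letter goes b, z, x, v, t, r → p (letters move back 2 places in the alphabet, wrapping A→Z).
Second component: +2 each step, so 69, 71, 73, 75, 77, 79 → 81.
Combining the parts gives p-81.

p-81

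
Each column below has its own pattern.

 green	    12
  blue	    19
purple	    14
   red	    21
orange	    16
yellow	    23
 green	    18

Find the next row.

blue  25

Colour: green, blue, purple, red, orange, yellow, green → blue (repeats green → blue → purple → red → orange → yellow).
Second component goes 12, 19, 14, 21, 16, 23, 18 → 25 (alternating steps +7, −5, +7, −5, …).
So the next row is blue  25.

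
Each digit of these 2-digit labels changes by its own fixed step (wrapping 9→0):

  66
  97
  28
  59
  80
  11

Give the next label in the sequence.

First digit goes 6, 9, 2, 5, 8, 1 → 4 (+3 each step, mod 10).
Second digit: 6, 7, 8, 9, 0, 1 → 2 (+1 each step, mod 10).
Putting it together: 42.

42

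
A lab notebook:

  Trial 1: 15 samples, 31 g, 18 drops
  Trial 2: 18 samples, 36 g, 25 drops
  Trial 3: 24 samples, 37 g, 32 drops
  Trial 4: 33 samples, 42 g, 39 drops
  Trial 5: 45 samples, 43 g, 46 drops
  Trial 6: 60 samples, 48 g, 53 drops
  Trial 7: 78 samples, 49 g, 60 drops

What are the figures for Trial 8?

Samples: 15, 18, 24, 33, 45, 60, 78 → 99 (differences are 3, 6, 9, … (increasing by 3 each time)).
G: 31, 36, 37, 42, 43, 48, 49 → 54 (alternating steps +5, +1, +5, +1, …).
For the drops, +7 each step: 18, 25, 32, 39, 46, 53, 60 → 67.
Combining the parts gives 99 samples, 54 g, 67 drops.

99 samples, 54 g, 67 drops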